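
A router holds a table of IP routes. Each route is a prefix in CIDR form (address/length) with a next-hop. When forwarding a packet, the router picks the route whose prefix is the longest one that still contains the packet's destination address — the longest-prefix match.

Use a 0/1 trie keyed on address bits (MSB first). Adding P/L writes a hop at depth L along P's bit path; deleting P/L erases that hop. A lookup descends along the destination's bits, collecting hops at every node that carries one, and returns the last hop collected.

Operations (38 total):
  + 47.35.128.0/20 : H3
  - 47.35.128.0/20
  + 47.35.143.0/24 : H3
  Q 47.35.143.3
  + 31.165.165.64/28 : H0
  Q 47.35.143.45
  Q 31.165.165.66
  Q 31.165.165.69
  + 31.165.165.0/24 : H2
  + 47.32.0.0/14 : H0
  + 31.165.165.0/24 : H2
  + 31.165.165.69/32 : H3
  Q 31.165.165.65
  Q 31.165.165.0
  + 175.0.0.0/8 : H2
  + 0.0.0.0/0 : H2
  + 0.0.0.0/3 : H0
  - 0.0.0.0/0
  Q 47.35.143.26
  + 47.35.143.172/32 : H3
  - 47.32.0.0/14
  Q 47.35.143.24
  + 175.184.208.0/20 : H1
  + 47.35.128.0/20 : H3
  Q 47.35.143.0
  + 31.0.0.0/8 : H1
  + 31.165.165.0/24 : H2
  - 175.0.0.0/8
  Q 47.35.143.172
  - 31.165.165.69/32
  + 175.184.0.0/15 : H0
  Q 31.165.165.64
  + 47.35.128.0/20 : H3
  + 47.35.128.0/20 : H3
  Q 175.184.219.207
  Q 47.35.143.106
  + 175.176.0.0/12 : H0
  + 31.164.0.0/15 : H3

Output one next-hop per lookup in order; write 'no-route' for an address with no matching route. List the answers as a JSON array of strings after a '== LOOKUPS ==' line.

Apply in order:
  add 47.35.128.0/20 -> H3 at depth 20
  - 47.35.128.0/20 clear@20
  add 47.35.143.0/24 -> H3 at depth 24
  lookup 47.35.143.3: bits 001011110010001110001111 walk d0:-→d1:-→d2:-→d3:-→d4:-→d5:-→d6:-→d7:-→d8:-→d9:-→d10:-→d11:-→d12:-→d13:-→d14:-→d15:-→d16:-→d17:-→d18:-→d19:-→d20:-→d21:-→d22:-→d23:-→d24:H3 -> H3
  add 31.165.165.64/28 -> H0 at depth 28
  lookup 47.35.143.45: bits 001011110010001110001111 walk d0:-→d1:-→d2:-→d3:-→d4:-→d5:-→d6:-→d7:-→d8:-→d9:-→d10:-→d11:-→d12:-→d13:-→d14:-→d15:-→d16:-→d17:-→d18:-→d19:-→d20:-→d21:-→d22:-→d23:-→d24:H3 -> H3
  lookup 31.165.165.66: bits 0001111110100101101001010100 walk d0:-→d1:-→d2:-→d3:-→d4:-→d5:-→d6:-→d7:-→d8:-→d9:-→d10:-→d11:-→d12:-→d13:-→d14:-→d15:-→d16:-→d17:-→d18:-→d19:-→d20:-→d21:-→d22:-→d23:-→d24:-→d25:-→d26:-→d27:-→d28:H0 -> H0
  lookup 31.165.165.69: bits 0001111110100101101001010100 walk d0:-→d1:-→d2:-→d3:-→d4:-→d5:-→d6:-→d7:-→d8:-→d9:-→d10:-→d11:-→d12:-→d13:-→d14:-→d15:-→d16:-→d17:-→d18:-→d19:-→d20:-→d21:-→d22:-→d23:-→d24:-→d25:-→d26:-→d27:-→d28:H0 -> H0
  add 31.165.165.0/24 -> H2 at depth 24
  add 47.32.0.0/14 -> H0 at depth 14
  add 31.165.165.0/24 -> H2 at depth 24
  add 31.165.165.69/32 -> H3 at depth 32
  lookup 31.165.165.65: bits 00011111101001011010010101000 walk d0:-→d1:-→d2:-→d3:-→d4:-→d5:-→d6:-→d7:-→d8:-→d9:-→d10:-→d11:-→d12:-→d13:-→d14:-→d15:-→d16:-→d17:-→d18:-→d19:-→d20:-→d21:-→d22:-→d23:-→d24:H2→d25:-→d26:-→d27:-→d28:H0→d29:- -> H0
  lookup 31.165.165.0: bits 0001111110100101101001010 walk d0:-→d1:-→d2:-→d3:-→d4:-→d5:-→d6:-→d7:-→d8:-→d9:-→d10:-→d11:-→d12:-→d13:-→d14:-→d15:-→d16:-→d17:-→d18:-→d19:-→d20:-→d21:-→d22:-→d23:-→d24:H2→d25:- -> H2
  add 175.0.0.0/8 -> H2 at depth 8
  add 0.0.0.0/0 -> H2 at depth 0
  add 0.0.0.0/3 -> H0 at depth 3
  - 0.0.0.0/0 clear@0
  lookup 47.35.143.26: bits 001011110010001110001111 walk d0:-→d1:-→d2:-→d3:-→d4:-→d5:-→d6:-→d7:-→d8:-→d9:-→d10:-→d11:-→d12:-→d13:-→d14:H0→d15:-→d16:-→d17:-→d18:-→d19:-→d20:-→d21:-→d22:-→d23:-→d24:H3 -> H3
  add 47.35.143.172/32 -> H3 at depth 32
  - 47.32.0.0/14 clear@14
  lookup 47.35.143.24: bits 001011110010001110001111 walk d0:-→d1:-→d2:-→d3:-→d4:-→d5:-→d6:-→d7:-→d8:-→d9:-→d10:-→d11:-→d12:-→d13:-→d14:-→d15:-→d16:-→d17:-→d18:-→d19:-→d20:-→d21:-→d22:-→d23:-→d24:H3 -> H3
  add 175.184.208.0/20 -> H1 at depth 20
  add 47.35.128.0/20 -> H3 at depth 20
  lookup 47.35.143.0: bits 001011110010001110001111 walk d0:-→d1:-→d2:-→d3:-→d4:-→d5:-→d6:-→d7:-→d8:-→d9:-→d10:-→d11:-→d12:-→d13:-→d14:-→d15:-→d16:-→d17:-→d18:-→d19:-→d20:H3→d21:-→d22:-→d23:-→d24:H3 -> H3
  add 31.0.0.0/8 -> H1 at depth 8
  add 31.165.165.0/24 -> H2 at depth 24
  - 175.0.0.0/8 clear@8
  lookup 47.35.143.172: bits 00101111001000111000111110101100 walk d0:-→d1:-→d2:-→d3:-→d4:-→d5:-→d6:-→d7:-→d8:-→d9:-→d10:-→d11:-→d12:-→d13:-→d14:-→d15:-→d16:-→d17:-→d18:-→d19:-→d20:H3→d21:-→d22:-→d23:-→d24:H3→d25:-→d26:-→d27:-→d28:-→d29:-→d30:-→d31:-→d32:H3 -> H3
  - 31.165.165.69/32 clear@32
  add 175.184.0.0/15 -> H0 at depth 15
  lookup 31.165.165.64: bits 00011111101001011010010101000 walk d0:-→d1:-→d2:-→d3:H0→d4:-→d5:-→d6:-→d7:-→d8:H1→d9:-→d10:-→d11:-→d12:-→d13:-→d14:-→d15:-→d16:-→d17:-→d18:-→d19:-→d20:-→d21:-→d22:-→d23:-→d24:H2→d25:-→d26:-→d27:-→d28:H0→d29:- -> H0
  add 47.35.128.0/20 -> H3 at depth 20
  add 47.35.128.0/20 -> H3 at depth 20
  lookup 175.184.219.207: bits 10101111101110001101 walk d0:-→d1:-→d2:-→d3:-→d4:-→d5:-→d6:-→d7:-→d8:-→d9:-→d10:-→d11:-→d12:-→d13:-→d14:-→d15:H0→d16:-→d17:-→d18:-→d19:-→d20:H1 -> H1
  lookup 47.35.143.106: bits 001011110010001110001111 walk d0:-→d1:-→d2:-→d3:-→d4:-→d5:-→d6:-→d7:-→d8:-→d9:-→d10:-→d11:-→d12:-→d13:-→d14:-→d15:-→d16:-→d17:-→d18:-→d19:-→d20:H3→d21:-→d22:-→d23:-→d24:H3 -> H3
  add 175.176.0.0/12 -> H0 at depth 12
  add 31.164.0.0/15 -> H3 at depth 15

== LOOKUPS ==
["H3","H3","H0","H0","H0","H2","H3","H3","H3","H3","H0","H1","H3"]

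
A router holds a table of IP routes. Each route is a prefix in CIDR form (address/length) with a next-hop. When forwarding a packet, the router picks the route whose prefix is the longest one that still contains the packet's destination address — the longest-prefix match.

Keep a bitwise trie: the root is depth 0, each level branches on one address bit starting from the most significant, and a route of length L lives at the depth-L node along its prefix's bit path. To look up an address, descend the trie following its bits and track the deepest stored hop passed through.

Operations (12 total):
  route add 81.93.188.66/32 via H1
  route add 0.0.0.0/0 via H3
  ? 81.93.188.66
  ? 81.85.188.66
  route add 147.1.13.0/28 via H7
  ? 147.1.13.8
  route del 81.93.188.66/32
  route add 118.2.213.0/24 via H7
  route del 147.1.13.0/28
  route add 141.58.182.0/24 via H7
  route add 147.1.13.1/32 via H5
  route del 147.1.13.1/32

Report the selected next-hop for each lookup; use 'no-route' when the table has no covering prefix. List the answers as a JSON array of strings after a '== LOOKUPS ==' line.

Apply in order:
  add 81.93.188.66/32 -> H1 at depth 32
  add 0.0.0.0/0 -> H3 at depth 0
  ? 81.93.188.66  path d0:H3→d1:-→d2:-→d3:-→d4:-→d5:-→d6:-→d7:-→d8:-→d9:-→d10:-→d11:-→d12:-→d13:-→d14:-→d15:-→d16:-→d17:-→d18:-→d19:-→d20:-→d21:-→d22:-→d23:-→d24:-→d25:-→d26:-→d27:-→d28:-→d29:-→d30:-→d31:-→d32:H1  best=H1
  ? 81.85.188.66  path d0:H3→d1:-→d2:-→d3:-→d4:-→d5:-→d6:-→d7:-→d8:-→d9:-→d10:-→d11:-→d12:-  best=H3
  add 147.1.13.0/28 -> H7 at depth 28
  ? 147.1.13.8  path d0:H3→d1:-→d2:-→d3:-→d4:-→d5:-→d6:-→d7:-→d8:-→d9:-→d10:-→d11:-→d12:-→d13:-→d14:-→d15:-→d16:-→d17:-→d18:-→d19:-→d20:-→d21:-→d22:-→d23:-→d24:-→d25:-→d26:-→d27:-→d28:H7  best=H7
  del 81.93.188.66/32 (clear depth 32)
  add 118.2.213.0/24 -> H7 at depth 24
  del 147.1.13.0/28 (clear depth 28)
  add 141.58.182.0/24 -> H7 at depth 24
  add 147.1.13.1/32 -> H5 at depth 32
  del 147.1.13.1/32 (clear depth 32)

== LOOKUPS ==
["H1","H3","H7"]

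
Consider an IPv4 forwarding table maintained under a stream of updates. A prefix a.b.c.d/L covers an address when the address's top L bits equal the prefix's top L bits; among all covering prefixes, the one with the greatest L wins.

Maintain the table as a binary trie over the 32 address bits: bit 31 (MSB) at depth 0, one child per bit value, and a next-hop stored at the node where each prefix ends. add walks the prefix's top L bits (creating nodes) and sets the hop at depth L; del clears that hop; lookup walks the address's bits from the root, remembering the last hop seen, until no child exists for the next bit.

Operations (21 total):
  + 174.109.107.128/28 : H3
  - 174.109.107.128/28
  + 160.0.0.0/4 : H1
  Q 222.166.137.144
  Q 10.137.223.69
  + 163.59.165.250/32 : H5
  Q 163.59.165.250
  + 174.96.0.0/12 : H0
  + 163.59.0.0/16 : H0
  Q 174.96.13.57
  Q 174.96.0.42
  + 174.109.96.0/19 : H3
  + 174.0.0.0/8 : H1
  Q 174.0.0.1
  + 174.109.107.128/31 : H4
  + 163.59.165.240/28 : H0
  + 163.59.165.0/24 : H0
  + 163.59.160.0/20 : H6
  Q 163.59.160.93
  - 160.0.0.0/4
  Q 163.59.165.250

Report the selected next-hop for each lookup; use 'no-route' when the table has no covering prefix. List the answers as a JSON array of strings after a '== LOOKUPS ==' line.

Apply in order:
  add 174.109.107.128/28 -> H3 at depth 28
  del 174.109.107.128/28 (clear depth 28)
  add 160.0.0.0/4 -> H1 at depth 4
  ? 222.166.137.144  path d0:-→d1:-  best=no-route
  ? 10.137.223.69  path d0:-  best=no-route
  add 163.59.165.250/32 -> H5 at depth 32
  ? 163.59.165.250  path d0:-→d1:-→d2:-→d3:-→d4:H1→d5:-→d6:-→d7:-→d8:-→d9:-→d10:-→d11:-→d12:-→d13:-→d14:-→d15:-→d16:-→d17:-→d18:-→d19:-→d20:-→d21:-→d22:-→d23:-→d24:-→d25:-→d26:-→d27:-→d28:-→d29:-→d30:-→d31:-→d32:H5  best=H5
  add 174.96.0.0/12 -> H0 at depth 12
  add 163.59.0.0/16 -> H0 at depth 16
  ? 174.96.13.57  path d0:-→d1:-→d2:-→d3:-→d4:H1→d5:-→d6:-→d7:-→d8:-→d9:-→d10:-→d11:-→d12:H0  best=H0
  ? 174.96.0.42  path d0:-→d1:-→d2:-→d3:-→d4:H1→d5:-→d6:-→d7:-→d8:-→d9:-→d10:-→d11:-→d12:H0  best=H0
  add 174.109.96.0/19 -> H3 at depth 19
  add 174.0.0.0/8 -> H1 at depth 8
  ? 174.0.0.1  path d0:-→d1:-→d2:-→d3:-→d4:H1→d5:-→d6:-→d7:-→d8:H1→d9:-  best=H1
  add 174.109.107.128/31 -> H4 at depth 31
  add 163.59.165.240/28 -> H0 at depth 28
  add 163.59.165.0/24 -> H0 at depth 24
  add 163.59.160.0/20 -> H6 at depth 20
  ? 163.59.160.93  path d0:-→d1:-→d2:-→d3:-→d4:H1→d5:-→d6:-→d7:-→d8:-→d9:-→d10:-→d11:-→d12:-→d13:-→d14:-→d15:-→d16:H0→d17:-→d18:-→d19:-→d20:H6→d21:-  best=H6
  del 160.0.0.0/4 (clear depth 4)
  ? 163.59.165.250  path d0:-→d1:-→d2:-→d3:-→d4:-→d5:-→d6:-→d7:-→d8:-→d9:-→d10:-→d11:-→d12:-→d13:-→d14:-→d15:-→d16:H0→d17:-→d18:-→d19:-→d20:H6→d21:-→d22:-→d23:-→d24:H0→d25:-→d26:-→d27:-→d28:H0→d29:-→d30:-→d31:-→d32:H5  best=H5

== LOOKUPS ==
["no-route","no-route","H5","H0","H0","H1","H6","H5"]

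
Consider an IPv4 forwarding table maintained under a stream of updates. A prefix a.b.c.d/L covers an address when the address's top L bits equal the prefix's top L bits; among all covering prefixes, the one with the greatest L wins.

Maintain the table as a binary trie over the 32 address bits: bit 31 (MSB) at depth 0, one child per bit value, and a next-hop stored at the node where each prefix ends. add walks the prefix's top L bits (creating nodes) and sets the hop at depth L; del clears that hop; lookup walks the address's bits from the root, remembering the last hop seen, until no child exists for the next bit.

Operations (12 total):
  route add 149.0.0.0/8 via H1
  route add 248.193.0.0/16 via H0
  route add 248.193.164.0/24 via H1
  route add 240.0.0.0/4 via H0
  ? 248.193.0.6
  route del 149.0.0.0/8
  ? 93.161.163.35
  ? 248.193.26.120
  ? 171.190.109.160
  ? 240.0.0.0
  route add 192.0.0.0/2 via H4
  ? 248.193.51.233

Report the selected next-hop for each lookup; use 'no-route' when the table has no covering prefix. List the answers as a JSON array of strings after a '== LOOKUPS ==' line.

Apply in order:
  add 149.0.0.0/8 -> H1 at depth 8
  add 248.193.0.0/16 -> H0 at depth 16
  add 248.193.164.0/24 -> H1 at depth 24
  add 240.0.0.0/4 -> H0 at depth 4
  ? 248.193.0.6  path d0:-→d1:-→d2:-→d3:-→d4:H0→d5:-→d6:-→d7:-→d8:-→d9:-→d10:-→d11:-→d12:-→d13:-→d14:-→d15:-→d16:H0  best=H0
  del 149.0.0.0/8 (clear depth 8)
  ? 93.161.163.35  path d0:-  best=no-route
  ? 248.193.26.120  path d0:-→d1:-→d2:-→d3:-→d4:H0→d5:-→d6:-→d7:-→d8:-→d9:-→d10:-→d11:-→d12:-→d13:-→d14:-→d15:-→d16:H0  best=H0
  ? 171.190.109.160  path d0:-→d1:-→d2:-  best=no-route
  ? 240.0.0.0  path d0:-→d1:-→d2:-→d3:-→d4:H0  best=H0
  add 192.0.0.0/2 -> H4 at depth 2
  ? 248.193.51.233  path d0:-→d1:-→d2:H4→d3:-→d4:H0→d5:-→d6:-→d7:-→d8:-→d9:-→d10:-→d11:-→d12:-→d13:-→d14:-→d15:-→d16:H0  best=H0

== LOOKUPS ==
["H0","no-route","H0","no-route","H0","H0"]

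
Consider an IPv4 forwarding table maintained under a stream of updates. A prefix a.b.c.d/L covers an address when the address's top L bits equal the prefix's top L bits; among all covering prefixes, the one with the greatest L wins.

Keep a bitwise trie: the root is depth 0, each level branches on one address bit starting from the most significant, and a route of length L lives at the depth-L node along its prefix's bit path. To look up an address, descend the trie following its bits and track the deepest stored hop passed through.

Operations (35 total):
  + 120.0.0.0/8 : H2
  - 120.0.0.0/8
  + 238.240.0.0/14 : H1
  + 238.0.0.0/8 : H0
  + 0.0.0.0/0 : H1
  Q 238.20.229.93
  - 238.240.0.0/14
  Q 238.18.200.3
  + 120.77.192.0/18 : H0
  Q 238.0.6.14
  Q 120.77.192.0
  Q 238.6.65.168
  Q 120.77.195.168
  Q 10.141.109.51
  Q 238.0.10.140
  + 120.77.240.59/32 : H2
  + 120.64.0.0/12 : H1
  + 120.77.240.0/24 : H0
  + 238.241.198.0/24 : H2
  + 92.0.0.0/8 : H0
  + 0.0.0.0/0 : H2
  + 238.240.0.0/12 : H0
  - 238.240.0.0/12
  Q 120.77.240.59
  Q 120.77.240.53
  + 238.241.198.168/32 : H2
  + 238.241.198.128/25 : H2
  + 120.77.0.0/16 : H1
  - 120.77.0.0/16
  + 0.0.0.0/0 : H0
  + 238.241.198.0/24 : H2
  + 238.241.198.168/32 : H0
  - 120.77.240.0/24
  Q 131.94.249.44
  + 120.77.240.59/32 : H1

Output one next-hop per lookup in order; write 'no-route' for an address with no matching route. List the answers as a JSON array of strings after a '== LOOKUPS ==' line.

Apply in order:
  + 120.0.0.0/8 (H2) depth=8
  - 120.0.0.0/8 clear@8
  + 238.240.0.0/14 (H1) depth=14
  + 238.0.0.0/8 (H0) depth=8
  + 0.0.0.0/0 (H1) depth=0
  lookup 238.20.229.93: bits 11101110 walk d0:H1→d1:-→d2:-→d3:-→d4:-→d5:-→d6:-→d7:-→d8:H0 -> H0
  - 238.240.0.0/14 clear@14
  lookup 238.18.200.3: bits 11101110 walk d0:H1→d1:-→d2:-→d3:-→d4:-→d5:-→d6:-→d7:-→d8:H0 -> H0
  + 120.77.192.0/18 (H0) depth=18
  lookup 238.0.6.14: bits 11101110 walk d0:H1→d1:-→d2:-→d3:-→d4:-→d5:-→d6:-→d7:-→d8:H0 -> H0
  lookup 120.77.192.0: bits 011110000100110111 walk d0:H1→d1:-→d2:-→d3:-→d4:-→d5:-→d6:-→d7:-→d8:-→d9:-→d10:-→d11:-→d12:-→d13:-→d14:-→d15:-→d16:-→d17:-→d18:H0 -> H0
  lookup 238.6.65.168: bits 11101110 walk d0:H1→d1:-→d2:-→d3:-→d4:-→d5:-→d6:-→d7:-→d8:H0 -> H0
  lookup 120.77.195.168: bits 011110000100110111 walk d0:H1→d1:-→d2:-→d3:-→d4:-→d5:-→d6:-→d7:-→d8:-→d9:-→d10:-→d11:-→d12:-→d13:-→d14:-→d15:-→d16:-→d17:-→d18:H0 -> H0
  lookup 10.141.109.51: bits 0 walk d0:H1→d1:- -> H1
  lookup 238.0.10.140: bits 11101110 walk d0:H1→d1:-→d2:-→d3:-→d4:-→d5:-→d6:-→d7:-→d8:H0 -> H0
  + 120.77.240.59/32 (H2) depth=32
  + 120.64.0.0/12 (H1) depth=12
  + 120.77.240.0/24 (H0) depth=24
  + 238.241.198.0/24 (H2) depth=24
  + 92.0.0.0/8 (H0) depth=8
  + 0.0.0.0/0 (H2) depth=0
  + 238.240.0.0/12 (H0) depth=12
  - 238.240.0.0/12 clear@12
  lookup 120.77.240.59: bits 01111000010011011111000000111011 walk d0:H2→d1:-→d2:-→d3:-→d4:-→d5:-→d6:-→d7:-→d8:-→d9:-→d10:-→d11:-→d12:H1→d13:-→d14:-→d15:-→d16:-→d17:-→d18:H0→d19:-→d20:-→d21:-→d22:-→d23:-→d24:H0→d25:-→d26:-→d27:-→d28:-→d29:-→d30:-→d31:-→d32:H2 -> H2
  lookup 120.77.240.53: bits 0111100001001101111100000011 walk d0:H2→d1:-→d2:-→d3:-→d4:-→d5:-→d6:-→d7:-→d8:-→d9:-→d10:-→d11:-→d12:H1→d13:-→d14:-→d15:-→d16:-→d17:-→d18:H0→d19:-→d20:-→d21:-→d22:-→d23:-→d24:H0→d25:-→d26:-→d27:-→d28:- -> H0
  + 238.241.198.168/32 (H2) depth=32
  + 238.241.198.128/25 (H2) depth=25
  + 120.77.0.0/16 (H1) depth=16
  - 120.77.0.0/16 clear@16
  + 0.0.0.0/0 (H0) depth=0
  + 238.241.198.0/24 (H2) depth=24
  + 238.241.198.168/32 (H0) depth=32
  - 120.77.240.0/24 clear@24
  lookup 131.94.249.44: bits 1 walk d0:H0→d1:- -> H0
  + 120.77.240.59/32 (H1) depth=32

== LOOKUPS ==
["H0","H0","H0","H0","H0","H0","H1","H0","H2","H0","H0"]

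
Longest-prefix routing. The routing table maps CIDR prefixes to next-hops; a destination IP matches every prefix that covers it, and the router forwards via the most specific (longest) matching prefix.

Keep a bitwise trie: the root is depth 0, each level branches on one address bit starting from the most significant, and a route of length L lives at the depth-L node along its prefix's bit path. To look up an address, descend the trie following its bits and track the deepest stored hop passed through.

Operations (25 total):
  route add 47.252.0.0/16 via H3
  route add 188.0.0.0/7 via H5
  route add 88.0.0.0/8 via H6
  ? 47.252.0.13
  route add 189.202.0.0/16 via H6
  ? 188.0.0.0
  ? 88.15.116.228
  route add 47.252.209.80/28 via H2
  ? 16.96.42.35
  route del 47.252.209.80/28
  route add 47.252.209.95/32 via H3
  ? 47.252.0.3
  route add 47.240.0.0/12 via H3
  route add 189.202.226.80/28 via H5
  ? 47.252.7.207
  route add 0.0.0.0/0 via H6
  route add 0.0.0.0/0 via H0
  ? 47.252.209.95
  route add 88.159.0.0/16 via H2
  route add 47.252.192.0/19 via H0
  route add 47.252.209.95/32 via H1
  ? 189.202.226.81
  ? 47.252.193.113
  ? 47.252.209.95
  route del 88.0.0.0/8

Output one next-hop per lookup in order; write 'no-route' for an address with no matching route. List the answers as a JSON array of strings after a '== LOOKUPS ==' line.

Trace:
  add 47.252.0.0/16 -> H3 at depth 16
  add 188.0.0.0/7 -> H5 at depth 7
  add 88.0.0.0/8 -> H6 at depth 8
  Q 47.252.0.13: descend 0010111111111100 ; hops seen [H3] ; pick H3
  add 189.202.0.0/16 -> H6 at depth 16
  Q 188.0.0.0: descend 1011110 ; hops seen [H5] ; pick H5
  Q 88.15.116.228: descend 01011000 ; hops seen [H6] ; pick H6
  add 47.252.209.80/28 -> H2 at depth 28
  Q 16.96.42.35: descend 00 ; hops seen [∅] ; pick no-route
  del 47.252.209.80/28 (clear depth 28)
  add 47.252.209.95/32 -> H3 at depth 32
  Q 47.252.0.3: descend 0010111111111100 ; hops seen [H3] ; pick H3
  add 47.240.0.0/12 -> H3 at depth 12
  add 189.202.226.80/28 -> H5 at depth 28
  Q 47.252.7.207: descend 0010111111111100 ; hops seen [H3,H3] ; pick H3
  add 0.0.0.0/0 -> H6 at depth 0
  add 0.0.0.0/0 -> H0 at depth 0
  Q 47.252.209.95: descend 00101111111111001101000101011111 ; hops seen [H0,H3,H3,H3] ; pick H3
  add 88.159.0.0/16 -> H2 at depth 16
  add 47.252.192.0/19 -> H0 at depth 19
  add 47.252.209.95/32 -> H1 at depth 32
  Q 189.202.226.81: descend 1011110111001010111000100101 ; hops seen [H0,H5,H6,H5] ; pick H5
  Q 47.252.193.113: descend 0010111111111100110 ; hops seen [H0,H3,H3,H0] ; pick H0
  Q 47.252.209.95: descend 00101111111111001101000101011111 ; hops seen [H0,H3,H3,H0,H1] ; pick H1
  del 88.0.0.0/8 (clear depth 8)

== LOOKUPS ==
["H3","H5","H6","no-route","H3","H3","H3","H5","H0","H1"]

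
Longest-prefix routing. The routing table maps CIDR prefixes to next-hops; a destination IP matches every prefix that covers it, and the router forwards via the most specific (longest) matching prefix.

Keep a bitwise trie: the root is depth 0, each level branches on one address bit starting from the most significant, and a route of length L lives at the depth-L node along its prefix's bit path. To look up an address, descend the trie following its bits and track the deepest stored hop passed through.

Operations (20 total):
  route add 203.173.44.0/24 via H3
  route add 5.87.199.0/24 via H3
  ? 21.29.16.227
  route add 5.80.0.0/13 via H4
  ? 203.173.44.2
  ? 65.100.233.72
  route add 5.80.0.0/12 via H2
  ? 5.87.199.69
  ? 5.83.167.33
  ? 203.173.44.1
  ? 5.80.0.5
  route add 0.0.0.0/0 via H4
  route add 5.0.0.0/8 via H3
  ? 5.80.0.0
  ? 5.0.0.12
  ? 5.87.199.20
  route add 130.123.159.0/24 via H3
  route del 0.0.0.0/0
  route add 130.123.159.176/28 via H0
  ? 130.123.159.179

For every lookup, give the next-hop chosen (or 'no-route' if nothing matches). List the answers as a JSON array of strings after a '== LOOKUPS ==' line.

Process each operation:
  add 203.173.44.0/24 -> H3 at depth 24
  add 5.87.199.0/24 -> H3 at depth 24
  ? 21.29.16.227  path d0:-→d1:-→d2:-→d3:-  best=no-route
  add 5.80.0.0/13 -> H4 at depth 13
  ? 203.173.44.2  path d0:-→d1:-→d2:-→d3:-→d4:-→d5:-→d6:-→d7:-→d8:-→d9:-→d10:-→d11:-→d12:-→d13:-→d14:-→d15:-→d16:-→d17:-→d18:-→d19:-→d20:-→d21:-→d22:-→d23:-→d24:H3  best=H3
  ? 65.100.233.72  path d0:-→d1:-  best=no-route
  add 5.80.0.0/12 -> H2 at depth 12
  ? 5.87.199.69  path d0:-→d1:-→d2:-→d3:-→d4:-→d5:-→d6:-→d7:-→d8:-→d9:-→d10:-→d11:-→d12:H2→d13:H4→d14:-→d15:-→d16:-→d17:-→d18:-→d19:-→d20:-→d21:-→d22:-→d23:-→d24:H3  best=H3
  ? 5.83.167.33  path d0:-→d1:-→d2:-→d3:-→d4:-→d5:-→d6:-→d7:-→d8:-→d9:-→d10:-→d11:-→d12:H2→d13:H4  best=H4
  ? 203.173.44.1  path d0:-→d1:-→d2:-→d3:-→d4:-→d5:-→d6:-→d7:-→d8:-→d9:-→d10:-→d11:-→d12:-→d13:-→d14:-→d15:-→d16:-→d17:-→d18:-→d19:-→d20:-→d21:-→d22:-→d23:-→d24:H3  best=H3
  ? 5.80.0.5  path d0:-→d1:-→d2:-→d3:-→d4:-→d5:-→d6:-→d7:-→d8:-→d9:-→d10:-→d11:-→d12:H2→d13:H4  best=H4
  add 0.0.0.0/0 -> H4 at depth 0
  add 5.0.0.0/8 -> H3 at depth 8
  ? 5.80.0.0  path d0:H4→d1:-→d2:-→d3:-→d4:-→d5:-→d6:-→d7:-→d8:H3→d9:-→d10:-→d11:-→d12:H2→d13:H4  best=H4
  ? 5.0.0.12  path d0:H4→d1:-→d2:-→d3:-→d4:-→d5:-→d6:-→d7:-→d8:H3→d9:-  best=H3
  ? 5.87.199.20  path d0:H4→d1:-→d2:-→d3:-→d4:-→d5:-→d6:-→d7:-→d8:H3→d9:-→d10:-→d11:-→d12:H2→d13:H4→d14:-→d15:-→d16:-→d17:-→d18:-→d19:-→d20:-→d21:-→d22:-→d23:-→d24:H3  best=H3
  add 130.123.159.0/24 -> H3 at depth 24
  - 0.0.0.0/0 clear@0
  add 130.123.159.176/28 -> H0 at depth 28
  ? 130.123.159.179  path d0:-→d1:-→d2:-→d3:-→d4:-→d5:-→d6:-→d7:-→d8:-→d9:-→d10:-→d11:-→d12:-→d13:-→d14:-→d15:-→d16:-→d17:-→d18:-→d19:-→d20:-→d21:-→d22:-→d23:-→d24:H3→d25:-→d26:-→d27:-→d28:H0  best=H0

== LOOKUPS ==
["no-route","H3","no-route","H3","H4","H3","H4","H4","H3","H3","H0"]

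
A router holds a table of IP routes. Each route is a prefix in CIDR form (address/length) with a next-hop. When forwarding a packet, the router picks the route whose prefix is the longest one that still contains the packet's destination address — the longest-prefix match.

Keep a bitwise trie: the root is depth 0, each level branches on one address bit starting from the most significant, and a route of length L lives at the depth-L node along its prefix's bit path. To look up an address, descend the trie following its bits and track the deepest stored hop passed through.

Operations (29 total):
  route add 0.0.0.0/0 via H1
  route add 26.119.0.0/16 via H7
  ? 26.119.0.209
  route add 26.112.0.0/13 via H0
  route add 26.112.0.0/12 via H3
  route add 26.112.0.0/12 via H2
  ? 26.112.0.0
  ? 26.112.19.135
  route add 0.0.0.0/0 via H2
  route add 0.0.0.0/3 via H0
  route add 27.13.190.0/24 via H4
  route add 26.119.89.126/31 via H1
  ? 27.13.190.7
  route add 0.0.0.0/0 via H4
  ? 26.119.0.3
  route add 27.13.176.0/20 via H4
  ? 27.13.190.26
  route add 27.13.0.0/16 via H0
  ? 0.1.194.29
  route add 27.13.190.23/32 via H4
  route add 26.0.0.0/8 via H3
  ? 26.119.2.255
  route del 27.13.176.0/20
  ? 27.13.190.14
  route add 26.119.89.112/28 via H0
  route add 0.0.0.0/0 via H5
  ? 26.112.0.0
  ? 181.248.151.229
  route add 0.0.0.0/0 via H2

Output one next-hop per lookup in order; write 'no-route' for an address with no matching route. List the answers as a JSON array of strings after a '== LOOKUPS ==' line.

Apply in order:
  + 0.0.0.0/0 (H1) depth=0
  + 26.119.0.0/16 (H7) depth=16
  ? 26.119.0.209  path d0:H1→d1:-→d2:-→d3:-→d4:-→d5:-→d6:-→d7:-→d8:-→d9:-→d10:-→d11:-→d12:-→d13:-→d14:-→d15:-→d16:H7  best=H7
  + 26.112.0.0/13 (H0) depth=13
  + 26.112.0.0/12 (H3) depth=12
  + 26.112.0.0/12 (H2) depth=12
  ? 26.112.0.0  path d0:H1→d1:-→d2:-→d3:-→d4:-→d5:-→d6:-→d7:-→d8:-→d9:-→d10:-→d11:-→d12:H2→d13:H0  best=H0
  ? 26.112.19.135  path d0:H1→d1:-→d2:-→d3:-→d4:-→d5:-→d6:-→d7:-→d8:-→d9:-→d10:-→d11:-→d12:H2→d13:H0  best=H0
  + 0.0.0.0/0 (H2) depth=0
  + 0.0.0.0/3 (H0) depth=3
  + 27.13.190.0/24 (H4) depth=24
  + 26.119.89.126/31 (H1) depth=31
  ? 27.13.190.7  path d0:H2→d1:-→d2:-→d3:H0→d4:-→d5:-→d6:-→d7:-→d8:-→d9:-→d10:-→d11:-→d12:-→d13:-→d14:-→d15:-→d16:-→d17:-→d18:-→d19:-→d20:-→d21:-→d22:-→d23:-→d24:H4  best=H4
  + 0.0.0.0/0 (H4) depth=0
  ? 26.119.0.3  path d0:H4→d1:-→d2:-→d3:H0→d4:-→d5:-→d6:-→d7:-→d8:-→d9:-→d10:-→d11:-→d12:H2→d13:H0→d14:-→d15:-→d16:H7→d17:-  best=H7
  + 27.13.176.0/20 (H4) depth=20
  ? 27.13.190.26  path d0:H4→d1:-→d2:-→d3:H0→d4:-→d5:-→d6:-→d7:-→d8:-→d9:-→d10:-→d11:-→d12:-→d13:-→d14:-→d15:-→d16:-→d17:-→d18:-→d19:-→d20:H4→d21:-→d22:-→d23:-→d24:H4  best=H4
  + 27.13.0.0/16 (H0) depth=16
  ? 0.1.194.29  path d0:H4→d1:-→d2:-→d3:H0  best=H0
  + 27.13.190.23/32 (H4) depth=32
  + 26.0.0.0/8 (H3) depth=8
  ? 26.119.2.255  path d0:H4→d1:-→d2:-→d3:H0→d4:-→d5:-→d6:-→d7:-→d8:H3→d9:-→d10:-→d11:-→d12:H2→d13:H0→d14:-→d15:-→d16:H7→d17:-  best=H7
  - 27.13.176.0/20 clear@20
  ? 27.13.190.14  path d0:H4→d1:-→d2:-→d3:H0→d4:-→d5:-→d6:-→d7:-→d8:-→d9:-→d10:-→d11:-→d12:-→d13:-→d14:-→d15:-→d16:H0→d17:-→d18:-→d19:-→d20:-→d21:-→d22:-→d23:-→d24:H4→d25:-→d26:-→d27:-  best=H4
  + 26.119.89.112/28 (H0) depth=28
  + 0.0.0.0/0 (H5) depth=0
  ? 26.112.0.0  path d0:H5→d1:-→d2:-→d3:H0→d4:-→d5:-→d6:-→d7:-→d8:H3→d9:-→d10:-→d11:-→d12:H2→d13:H0  best=H0
  ? 181.248.151.229  path d0:H5  best=H5
  + 0.0.0.0/0 (H2) depth=0

== LOOKUPS ==
["H7","H0","H0","H4","H7","H4","H0","H7","H4","H0","H5"]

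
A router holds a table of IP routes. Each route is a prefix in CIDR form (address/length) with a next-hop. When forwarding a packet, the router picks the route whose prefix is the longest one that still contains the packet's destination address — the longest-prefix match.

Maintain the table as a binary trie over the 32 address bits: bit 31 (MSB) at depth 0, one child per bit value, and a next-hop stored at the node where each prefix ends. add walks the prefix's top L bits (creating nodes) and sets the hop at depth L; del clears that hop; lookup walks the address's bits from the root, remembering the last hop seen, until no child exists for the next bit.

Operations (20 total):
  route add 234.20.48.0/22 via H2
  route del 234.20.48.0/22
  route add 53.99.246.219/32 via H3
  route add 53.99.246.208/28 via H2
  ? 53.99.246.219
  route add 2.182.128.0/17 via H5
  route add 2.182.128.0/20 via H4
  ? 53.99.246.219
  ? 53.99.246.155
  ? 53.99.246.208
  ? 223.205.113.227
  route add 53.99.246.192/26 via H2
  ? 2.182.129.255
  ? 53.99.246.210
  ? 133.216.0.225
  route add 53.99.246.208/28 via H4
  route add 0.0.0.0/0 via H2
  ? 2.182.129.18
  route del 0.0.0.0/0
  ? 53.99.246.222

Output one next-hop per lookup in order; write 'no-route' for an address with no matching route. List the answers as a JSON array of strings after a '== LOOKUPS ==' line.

Process each operation:
  + 234.20.48.0/22 (H2) depth=22
  del 234.20.48.0/22 (clear depth 22)
  + 53.99.246.219/32 (H3) depth=32
  + 53.99.246.208/28 (H2) depth=28
  lookup 53.99.246.219: bits 00110101011000111111011011011011 walk d0:-→d1:-→d2:-→d3:-→d4:-→d5:-→d6:-→d7:-→d8:-→d9:-→d10:-→d11:-→d12:-→d13:-→d14:-→d15:-→d16:-→d17:-→d18:-→d19:-→d20:-→d21:-→d22:-→d23:-→d24:-→d25:-→d26:-→d27:-→d28:H2→d29:-→d30:-→d31:-→d32:H3 -> H3
  + 2.182.128.0/17 (H5) depth=17
  + 2.182.128.0/20 (H4) depth=20
  lookup 53.99.246.219: bits 00110101011000111111011011011011 walk d0:-→d1:-→d2:-→d3:-→d4:-→d5:-→d6:-→d7:-→d8:-→d9:-→d10:-→d11:-→d12:-→d13:-→d14:-→d15:-→d16:-→d17:-→d18:-→d19:-→d20:-→d21:-→d22:-→d23:-→d24:-→d25:-→d26:-→d27:-→d28:H2→d29:-→d30:-→d31:-→d32:H3 -> H3
  lookup 53.99.246.155: bits 0011010101100011111101101 walk d0:-→d1:-→d2:-→d3:-→d4:-→d5:-→d6:-→d7:-→d8:-→d9:-→d10:-→d11:-→d12:-→d13:-→d14:-→d15:-→d16:-→d17:-→d18:-→d19:-→d20:-→d21:-→d22:-→d23:-→d24:-→d25:- -> no-route
  lookup 53.99.246.208: bits 0011010101100011111101101101 walk d0:-→d1:-→d2:-→d3:-→d4:-→d5:-→d6:-→d7:-→d8:-→d9:-→d10:-→d11:-→d12:-→d13:-→d14:-→d15:-→d16:-→d17:-→d18:-→d19:-→d20:-→d21:-→d22:-→d23:-→d24:-→d25:-→d26:-→d27:-→d28:H2 -> H2
  lookup 223.205.113.227: bits 11 walk d0:-→d1:-→d2:- -> no-route
  + 53.99.246.192/26 (H2) depth=26
  lookup 2.182.129.255: bits 00000010101101101000 walk d0:-→d1:-→d2:-→d3:-→d4:-→d5:-→d6:-→d7:-→d8:-→d9:-→d10:-→d11:-→d12:-→d13:-→d14:-→d15:-→d16:-→d17:H5→d18:-→d19:-→d20:H4 -> H4
  lookup 53.99.246.210: bits 0011010101100011111101101101 walk d0:-→d1:-→d2:-→d3:-→d4:-→d5:-→d6:-→d7:-→d8:-→d9:-→d10:-→d11:-→d12:-→d13:-→d14:-→d15:-→d16:-→d17:-→d18:-→d19:-→d20:-→d21:-→d22:-→d23:-→d24:-→d25:-→d26:H2→d27:-→d28:H2 -> H2
  lookup 133.216.0.225: bits 1 walk d0:-→d1:- -> no-route
  + 53.99.246.208/28 (H4) depth=28
  + 0.0.0.0/0 (H2) depth=0
  lookup 2.182.129.18: bits 00000010101101101000 walk d0:H2→d1:-→d2:-→d3:-→d4:-→d5:-→d6:-→d7:-→d8:-→d9:-→d10:-→d11:-→d12:-→d13:-→d14:-→d15:-→d16:-→d17:H5→d18:-→d19:-→d20:H4 -> H4
  del 0.0.0.0/0 (clear depth 0)
  lookup 53.99.246.222: bits 00110101011000111111011011011 walk d0:-→d1:-→d2:-→d3:-→d4:-→d5:-→d6:-→d7:-→d8:-→d9:-→d10:-→d11:-→d12:-→d13:-→d14:-→d15:-→d16:-→d17:-→d18:-→d19:-→d20:-→d21:-→d22:-→d23:-→d24:-→d25:-→d26:H2→d27:-→d28:H4→d29:- -> H4

== LOOKUPS ==
["H3","H3","no-route","H2","no-route","H4","H2","no-route","H4","H4"]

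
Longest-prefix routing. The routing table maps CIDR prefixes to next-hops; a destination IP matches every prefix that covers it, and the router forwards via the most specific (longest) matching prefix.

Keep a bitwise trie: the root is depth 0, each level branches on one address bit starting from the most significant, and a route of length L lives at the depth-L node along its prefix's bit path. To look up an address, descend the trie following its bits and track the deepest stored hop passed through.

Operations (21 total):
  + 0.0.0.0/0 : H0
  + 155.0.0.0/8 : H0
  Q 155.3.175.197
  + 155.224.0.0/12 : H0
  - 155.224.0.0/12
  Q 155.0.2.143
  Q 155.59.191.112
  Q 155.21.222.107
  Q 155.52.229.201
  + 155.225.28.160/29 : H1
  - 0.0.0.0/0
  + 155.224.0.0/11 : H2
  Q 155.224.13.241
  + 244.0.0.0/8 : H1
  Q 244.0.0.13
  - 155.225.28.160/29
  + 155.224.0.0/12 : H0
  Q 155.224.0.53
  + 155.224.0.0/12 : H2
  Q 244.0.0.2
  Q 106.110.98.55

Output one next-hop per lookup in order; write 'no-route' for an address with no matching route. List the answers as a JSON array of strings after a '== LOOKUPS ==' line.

Process each operation:
  + 0.0.0.0/0 (H0) depth=0
  + 155.0.0.0/8 (H0) depth=8
  ? 155.3.175.197  path d0:H0→d1:-→d2:-→d3:-→d4:-→d5:-→d6:-→d7:-→d8:H0  best=H0
  + 155.224.0.0/12 (H0) depth=12
  del 155.224.0.0/12 (clear depth 12)
  ? 155.0.2.143  path d0:H0→d1:-→d2:-→d3:-→d4:-→d5:-→d6:-→d7:-→d8:H0  best=H0
  ? 155.59.191.112  path d0:H0→d1:-→d2:-→d3:-→d4:-→d5:-→d6:-→d7:-→d8:H0  best=H0
  ? 155.21.222.107  path d0:H0→d1:-→d2:-→d3:-→d4:-→d5:-→d6:-→d7:-→d8:H0  best=H0
  ? 155.52.229.201  path d0:H0→d1:-→d2:-→d3:-→d4:-→d5:-→d6:-→d7:-→d8:H0  best=H0
  + 155.225.28.160/29 (H1) depth=29
  del 0.0.0.0/0 (clear depth 0)
  + 155.224.0.0/11 (H2) depth=11
  ? 155.224.13.241  path d0:-→d1:-→d2:-→d3:-→d4:-→d5:-→d6:-→d7:-→d8:H0→d9:-→d10:-→d11:H2→d12:-→d13:-→d14:-→d15:-  best=H2
  + 244.0.0.0/8 (H1) depth=8
  ? 244.0.0.13  path d0:-→d1:-→d2:-→d3:-→d4:-→d5:-→d6:-→d7:-→d8:H1  best=H1
  del 155.225.28.160/29 (clear depth 29)
  + 155.224.0.0/12 (H0) depth=12
  ? 155.224.0.53  path d0:-→d1:-→d2:-→d3:-→d4:-→d5:-→d6:-→d7:-→d8:H0→d9:-→d10:-→d11:H2→d12:H0→d13:-→d14:-→d15:-  best=H0
  + 155.224.0.0/12 (H2) depth=12
  ? 244.0.0.2  path d0:-→d1:-→d2:-→d3:-→d4:-→d5:-→d6:-→d7:-→d8:H1  best=H1
  ? 106.110.98.55  path d0:-  best=no-route

== LOOKUPS ==
["H0","H0","H0","H0","H0","H2","H1","H0","H1","no-route"]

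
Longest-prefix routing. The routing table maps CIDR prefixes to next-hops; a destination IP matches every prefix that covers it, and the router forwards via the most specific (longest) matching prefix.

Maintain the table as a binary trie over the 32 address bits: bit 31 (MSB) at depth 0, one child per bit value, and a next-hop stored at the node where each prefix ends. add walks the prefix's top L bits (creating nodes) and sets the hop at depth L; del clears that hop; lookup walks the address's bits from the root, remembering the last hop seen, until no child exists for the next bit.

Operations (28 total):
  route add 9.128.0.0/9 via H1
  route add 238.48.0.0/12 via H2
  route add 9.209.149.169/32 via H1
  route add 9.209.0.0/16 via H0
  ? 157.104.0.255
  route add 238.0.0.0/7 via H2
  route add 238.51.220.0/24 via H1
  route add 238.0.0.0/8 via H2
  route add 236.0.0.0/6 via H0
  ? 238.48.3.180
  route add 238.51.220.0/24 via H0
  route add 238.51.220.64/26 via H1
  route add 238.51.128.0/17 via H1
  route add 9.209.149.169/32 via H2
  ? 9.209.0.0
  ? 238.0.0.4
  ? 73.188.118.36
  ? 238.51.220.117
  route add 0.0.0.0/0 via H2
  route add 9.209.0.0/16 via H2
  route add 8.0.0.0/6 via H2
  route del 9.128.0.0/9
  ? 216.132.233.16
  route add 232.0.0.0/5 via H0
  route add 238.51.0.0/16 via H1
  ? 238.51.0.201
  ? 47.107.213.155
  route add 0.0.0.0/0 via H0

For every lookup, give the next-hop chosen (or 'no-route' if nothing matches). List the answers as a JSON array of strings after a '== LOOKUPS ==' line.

Trace:
  + 9.128.0.0/9 (H1) depth=9
  + 238.48.0.0/12 (H2) depth=12
  + 9.209.149.169/32 (H1) depth=32
  + 9.209.0.0/16 (H0) depth=16
  ? 157.104.0.255  path d0:-→d1:-  best=no-route
  + 238.0.0.0/7 (H2) depth=7
  + 238.51.220.0/24 (H1) depth=24
  + 238.0.0.0/8 (H2) depth=8
  + 236.0.0.0/6 (H0) depth=6
  ? 238.48.3.180  path d0:-→d1:-→d2:-→d3:-→d4:-→d5:-→d6:H0→d7:H2→d8:H2→d9:-→d10:-→d11:-→d12:H2→d13:-→d14:-  best=H2
  + 238.51.220.0/24 (H0) depth=24
  + 238.51.220.64/26 (H1) depth=26
  + 238.51.128.0/17 (H1) depth=17
  + 9.209.149.169/32 (H2) depth=32
  ? 9.209.0.0  path d0:-→d1:-→d2:-→d3:-→d4:-→d5:-→d6:-→d7:-→d8:-→d9:H1→d10:-→d11:-→d12:-→d13:-→d14:-→d15:-→d16:H0  best=H0
  ? 238.0.0.4  path d0:-→d1:-→d2:-→d3:-→d4:-→d5:-→d6:H0→d7:H2→d8:H2→d9:-→d10:-  best=H2
  ? 73.188.118.36  path d0:-→d1:-  best=no-route
  ? 238.51.220.117  path d0:-→d1:-→d2:-→d3:-→d4:-→d5:-→d6:H0→d7:H2→d8:H2→d9:-→d10:-→d11:-→d12:H2→d13:-→d14:-→d15:-→d16:-→d17:H1→d18:-→d19:-→d20:-→d21:-→d22:-→d23:-→d24:H0→d25:-→d26:H1  best=H1
  + 0.0.0.0/0 (H2) depth=0
  + 9.209.0.0/16 (H2) depth=16
  + 8.0.0.0/6 (H2) depth=6
  del 9.128.0.0/9 (clear depth 9)
  ? 216.132.233.16  path d0:H2→d1:-→d2:-  best=H2
  + 232.0.0.0/5 (H0) depth=5
  + 238.51.0.0/16 (H1) depth=16
  ? 238.51.0.201  path d0:H2→d1:-→d2:-→d3:-→d4:-→d5:H0→d6:H0→d7:H2→d8:H2→d9:-→d10:-→d11:-→d12:H2→d13:-→d14:-→d15:-→d16:H1  best=H1
  ? 47.107.213.155  path d0:H2→d1:-→d2:-  best=H2
  + 0.0.0.0/0 (H0) depth=0

== LOOKUPS ==
["no-route","H2","H0","H2","no-route","H1","H2","H1","H2"]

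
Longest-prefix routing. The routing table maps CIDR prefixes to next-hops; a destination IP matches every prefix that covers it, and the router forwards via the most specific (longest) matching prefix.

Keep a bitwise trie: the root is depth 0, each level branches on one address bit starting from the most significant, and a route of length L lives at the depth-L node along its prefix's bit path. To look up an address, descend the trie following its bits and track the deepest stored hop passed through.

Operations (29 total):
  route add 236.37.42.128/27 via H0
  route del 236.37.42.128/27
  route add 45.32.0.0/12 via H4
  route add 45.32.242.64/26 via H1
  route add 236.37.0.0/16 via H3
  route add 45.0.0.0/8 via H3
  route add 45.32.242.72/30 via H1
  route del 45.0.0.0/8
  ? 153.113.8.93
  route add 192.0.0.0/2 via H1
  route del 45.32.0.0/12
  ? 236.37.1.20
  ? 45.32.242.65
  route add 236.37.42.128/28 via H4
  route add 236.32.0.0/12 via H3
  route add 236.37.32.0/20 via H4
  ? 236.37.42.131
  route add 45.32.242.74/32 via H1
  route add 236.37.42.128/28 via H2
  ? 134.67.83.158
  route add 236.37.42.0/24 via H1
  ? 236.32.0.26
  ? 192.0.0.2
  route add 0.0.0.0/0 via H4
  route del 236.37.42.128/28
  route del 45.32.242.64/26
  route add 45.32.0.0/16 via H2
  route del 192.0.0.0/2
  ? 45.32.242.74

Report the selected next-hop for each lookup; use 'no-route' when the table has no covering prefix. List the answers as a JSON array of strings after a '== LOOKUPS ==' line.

Trace:
  + 236.37.42.128/27 (H0) depth=27
  - 236.37.42.128/27 clear@27
  + 45.32.0.0/12 (H4) depth=12
  + 45.32.242.64/26 (H1) depth=26
  + 236.37.0.0/16 (H3) depth=16
  + 45.0.0.0/8 (H3) depth=8
  + 45.32.242.72/30 (H1) depth=30
  - 45.0.0.0/8 clear@8
  lookup 153.113.8.93: bits 1 walk d0:-→d1:- -> no-route
  + 192.0.0.0/2 (H1) depth=2
  - 45.32.0.0/12 clear@12
  lookup 236.37.1.20: bits 111011000010010100 walk d0:-→d1:-→d2:H1→d3:-→d4:-→d5:-→d6:-→d7:-→d8:-→d9:-→d10:-→d11:-→d12:-→d13:-→d14:-→d15:-→d16:H3→d17:-→d18:- -> H3
  lookup 45.32.242.65: bits 0010110100100000111100100100 walk d0:-→d1:-→d2:-→d3:-→d4:-→d5:-→d6:-→d7:-→d8:-→d9:-→d10:-→d11:-→d12:-→d13:-→d14:-→d15:-→d16:-→d17:-→d18:-→d19:-→d20:-→d21:-→d22:-→d23:-→d24:-→d25:-→d26:H1→d27:-→d28:- -> H1
  + 236.37.42.128/28 (H4) depth=28
  + 236.32.0.0/12 (H3) depth=12
  + 236.37.32.0/20 (H4) depth=20
  lookup 236.37.42.131: bits 1110110000100101001010101000 walk d0:-→d1:-→d2:H1→d3:-→d4:-→d5:-→d6:-→d7:-→d8:-→d9:-→d10:-→d11:-→d12:H3→d13:-→d14:-→d15:-→d16:H3→d17:-→d18:-→d19:-→d20:H4→d21:-→d22:-→d23:-→d24:-→d25:-→d26:-→d27:-→d28:H4 -> H4
  + 45.32.242.74/32 (H1) depth=32
  + 236.37.42.128/28 (H2) depth=28
  lookup 134.67.83.158: bits 1 walk d0:-→d1:- -> no-route
  + 236.37.42.0/24 (H1) depth=24
  lookup 236.32.0.26: bits 1110110000100 walk d0:-→d1:-→d2:H1→d3:-→d4:-→d5:-→d6:-→d7:-→d8:-→d9:-→d10:-→d11:-→d12:H3→d13:- -> H3
  lookup 192.0.0.2: bits 11 walk d0:-→d1:-→d2:H1 -> H1
  + 0.0.0.0/0 (H4) depth=0
  - 236.37.42.128/28 clear@28
  - 45.32.242.64/26 clear@26
  + 45.32.0.0/16 (H2) depth=16
  - 192.0.0.0/2 clear@2
  lookup 45.32.242.74: bits 00101101001000001111001001001010 walk d0:H4→d1:-→d2:-→d3:-→d4:-→d5:-→d6:-→d7:-→d8:-→d9:-→d10:-→d11:-→d12:-→d13:-→d14:-→d15:-→d16:H2→d17:-→d18:-→d19:-→d20:-→d21:-→d22:-→d23:-→d24:-→d25:-→d26:-→d27:-→d28:-→d29:-→d30:H1→d31:-→d32:H1 -> H1

== LOOKUPS ==
["no-route","H3","H1","H4","no-route","H3","H1","H1"]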